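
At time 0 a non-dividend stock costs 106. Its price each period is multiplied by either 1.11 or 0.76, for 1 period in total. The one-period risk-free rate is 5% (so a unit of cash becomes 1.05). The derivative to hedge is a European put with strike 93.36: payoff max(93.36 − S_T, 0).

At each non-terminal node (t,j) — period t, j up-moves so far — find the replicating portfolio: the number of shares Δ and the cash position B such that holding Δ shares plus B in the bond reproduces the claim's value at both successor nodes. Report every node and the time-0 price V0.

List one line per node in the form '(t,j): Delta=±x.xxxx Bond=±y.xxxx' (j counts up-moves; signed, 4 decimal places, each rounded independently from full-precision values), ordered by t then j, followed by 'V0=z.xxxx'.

(0,0): Delta=-0.3450 Bond=38.6612
V0=2.0898

No-arbitrage ⇒ martingale measure with p* = (R−d)/(u−d) = 0.8286.
Terminal payoffs: V(1,0)=12.8000, V(1,1)=0.0000
(0,0): S=106.0000. Δ = (V_up−V_dn)/(S_up−S_dn) = (0.0000−12.8000)/(117.6600−80.5600) = -0.3450. V = [p*·0.0000 + (1−p*)·12.8000]/1.05 = 2.0898. B = V − Δ·S = 38.6612.
Check: Δ(0,0)·S0 + B(0,0) = 2.0898 = V0.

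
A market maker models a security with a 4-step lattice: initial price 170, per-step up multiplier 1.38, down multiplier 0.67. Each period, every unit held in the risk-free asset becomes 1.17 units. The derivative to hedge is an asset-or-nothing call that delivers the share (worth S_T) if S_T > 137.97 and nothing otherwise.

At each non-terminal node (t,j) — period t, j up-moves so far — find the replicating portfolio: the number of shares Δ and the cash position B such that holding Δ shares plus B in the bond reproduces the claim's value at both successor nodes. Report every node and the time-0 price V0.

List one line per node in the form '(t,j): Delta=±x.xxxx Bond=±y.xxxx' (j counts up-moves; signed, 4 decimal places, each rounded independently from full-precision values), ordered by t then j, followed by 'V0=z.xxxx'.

The replicating-portfolio and risk-neutral prices coincide; use p* = (1.17−0.67)/(1.38−0.67) = 0.7042 for the latter.
Payoff layer (t=4): V(4,0)=0.0000, V(4,1)=0.0000, V(4,2)=145.3305, V(4,3)=299.3374, V(4,4)=616.5457
  t=3,j=0: stock 51.1297 → up 70.5590 (V=0.0000), down 34.2569 (V=0.0000). Price 0.0000; hedge Δ=0.0000, bond B=0.0000.
  t=3,j=1: stock 105.3119 → up 145.3305 (V=145.3305), down 70.5590 (V=0.0000). Price 87.4747; hedge Δ=1.9437, bond B=-117.2161.
  t=3,j=2: stock 216.9112 → up 299.3374 (V=299.3374), down 145.3305 (V=145.3305). Price 216.9112; hedge Δ=1.0000, bond B=0.0000.
  t=3,j=3: stock 446.7722 → up 616.5457 (V=616.5457), down 299.3374 (V=299.3374). Price 446.7722; hedge Δ=1.0000, bond B=0.0000.
  t=2,j=0: stock 76.3130 → up 105.3119 (V=87.4747), down 51.1297 (V=0.0000). Price 52.6512; hedge Δ=1.6145, bond B=-70.5526.
  t=2,j=1: stock 157.1820 → up 216.9112 (V=216.9112), down 105.3119 (V=87.4747). Price 152.6728; hedge Δ=1.1598, bond B=-29.6321.
  t=2,j=2: stock 323.7480 → up 446.7722 (V=446.7722), down 216.9112 (V=216.9112). Price 323.7480; hedge Δ=1.0000, bond B=0.0000.
  t=1,j=0: stock 113.9000 → up 157.1820 (V=152.6728), down 76.3130 (V=52.6512). Price 105.2042; hedge Δ=1.2368, bond B=-35.6712.
  t=1,j=1: stock 234.6000 → up 323.7480 (V=323.7480), down 157.1820 (V=152.6728). Price 233.4601; hedge Δ=1.0271, bond B=-7.4910.
  t=0,j=0: stock 170.0000 → up 234.6000 (V=233.4601), down 113.9000 (V=105.2042). Price 167.1156; hedge Δ=1.0626, bond B=-13.5265.
Each (Δ,B) replicates both successor values, so the strategy is self-financing and V0 is arbitrage-free.

(0,0): Delta=1.0626 Bond=-13.5265
(1,0): Delta=1.2368 Bond=-35.6712
(1,1): Delta=1.0271 Bond=-7.4910
(2,0): Delta=1.6145 Bond=-70.5526
(2,1): Delta=1.1598 Bond=-29.6321
(2,2): Delta=1.0000 Bond=0.0000
(3,0): Delta=0.0000 Bond=0.0000
(3,1): Delta=1.9437 Bond=-117.2161
(3,2): Delta=1.0000 Bond=0.0000
(3,3): Delta=1.0000 Bond=0.0000
V0=167.1156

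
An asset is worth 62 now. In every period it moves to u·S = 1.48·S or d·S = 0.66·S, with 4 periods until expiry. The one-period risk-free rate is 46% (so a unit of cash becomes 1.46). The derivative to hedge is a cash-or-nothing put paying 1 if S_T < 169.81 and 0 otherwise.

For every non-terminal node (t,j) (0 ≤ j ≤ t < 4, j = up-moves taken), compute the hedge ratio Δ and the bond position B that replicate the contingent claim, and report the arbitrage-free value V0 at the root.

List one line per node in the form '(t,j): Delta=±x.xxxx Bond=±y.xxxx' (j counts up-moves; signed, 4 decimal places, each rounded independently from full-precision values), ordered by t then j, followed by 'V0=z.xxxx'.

Since d<R<u, set p* = (R−d)/(u−d) = 0.9756; price each node as the discounted p*-expectation of its children.
Terminal payoffs: V(4,0)=1.0000, V(4,1)=1.0000, V(4,2)=1.0000, V(4,3)=1.0000, V(4,4)=0.0000
Node (3,0) S=17.8248: V=(p*·1.0000+(1−p*)·1.0000)/1.46=0.6849; Δ=(1.0000−1.0000)/(26.3806−11.7643)=0.0000; B=V−Δ·S=0.6849
Node (3,1) S=39.9707: V=(p*·1.0000+(1−p*)·1.0000)/1.46=0.6849; Δ=(1.0000−1.0000)/(59.1566−26.3806)=0.0000; B=V−Δ·S=0.6849
Node (3,2) S=89.6312: V=(p*·1.0000+(1−p*)·1.0000)/1.46=0.6849; Δ=(1.0000−1.0000)/(132.6541−59.1566)=0.0000; B=V−Δ·S=0.6849
Node (3,3) S=200.9911: V=(p*·0.0000+(1−p*)·1.0000)/1.46=0.0167; Δ=(0.0000−1.0000)/(297.4668−132.6541)=-0.0061; B=V−Δ·S=1.2362
Node (2,0) S=27.0072: V=(p*·0.6849+(1−p*)·0.6849)/1.46=0.4691; Δ=(0.6849−0.6849)/(39.9707−17.8248)=0.0000; B=V−Δ·S=0.4691
Node (2,1) S=60.5616: V=(p*·0.6849+(1−p*)·0.6849)/1.46=0.4691; Δ=(0.6849−0.6849)/(89.6312−39.9707)=0.0000; B=V−Δ·S=0.4691
Node (2,2) S=135.8048: V=(p*·0.0167+(1−p*)·0.6849)/1.46=0.0226; Δ=(0.0167−0.6849)/(200.9911−89.6312)=-0.0060; B=V−Δ·S=0.8375
Node (1,0) S=40.9200: V=(p*·0.4691+(1−p*)·0.4691)/1.46=0.3213; Δ=(0.4691−0.4691)/(60.5616−27.0072)=0.0000; B=V−Δ·S=0.3213
Node (1,1) S=91.7600: V=(p*·0.0226+(1−p*)·0.4691)/1.46=0.0229; Δ=(0.0226−0.4691)/(135.8048−60.5616)=-0.0059; B=V−Δ·S=0.5675
Node (0,0) S=62.0000: V=(p*·0.0229+(1−p*)·0.3213)/1.46=0.0207; Δ=(0.0229−0.3213)/(91.7600−40.9200)=-0.0059; B=V−Δ·S=0.3846
Root portfolio cost Δ·62+B reproduces V0=0.0207.

(0,0): Delta=-0.0059 Bond=0.3846
(1,0): Delta=0.0000 Bond=0.3213
(1,1): Delta=-0.0059 Bond=0.5675
(2,0): Delta=0.0000 Bond=0.4691
(2,1): Delta=0.0000 Bond=0.4691
(2,2): Delta=-0.0060 Bond=0.8375
(3,0): Delta=0.0000 Bond=0.6849
(3,1): Delta=0.0000 Bond=0.6849
(3,2): Delta=0.0000 Bond=0.6849
(3,3): Delta=-0.0061 Bond=1.2362
V0=0.0207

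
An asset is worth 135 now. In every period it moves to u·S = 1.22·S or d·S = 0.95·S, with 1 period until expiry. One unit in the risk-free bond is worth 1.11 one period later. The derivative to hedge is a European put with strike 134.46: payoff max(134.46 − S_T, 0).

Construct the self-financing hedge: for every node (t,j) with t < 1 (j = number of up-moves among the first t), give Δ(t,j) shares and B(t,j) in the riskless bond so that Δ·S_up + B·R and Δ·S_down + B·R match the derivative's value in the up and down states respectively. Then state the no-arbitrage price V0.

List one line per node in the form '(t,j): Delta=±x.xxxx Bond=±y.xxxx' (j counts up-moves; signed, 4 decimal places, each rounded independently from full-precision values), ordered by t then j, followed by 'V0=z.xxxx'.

The replicating-portfolio and risk-neutral prices coincide; use p* = (1.11−0.95)/(1.22−0.95) = 0.5926 for the latter.
Terminal values V(1,·): V(1,0)=6.2100, V(1,1)=0.0000
Node (0,0) S=135.0000: V=(p*·0.0000+(1−p*)·6.2100)/1.11=2.2793; Δ=(0.0000−6.2100)/(164.7000−128.2500)=-0.1704; B=V−Δ·S=25.2793
The time-0 hedge costs 2.2793, which is the no-arbitrage price.

(0,0): Delta=-0.1704 Bond=25.2793
V0=2.2793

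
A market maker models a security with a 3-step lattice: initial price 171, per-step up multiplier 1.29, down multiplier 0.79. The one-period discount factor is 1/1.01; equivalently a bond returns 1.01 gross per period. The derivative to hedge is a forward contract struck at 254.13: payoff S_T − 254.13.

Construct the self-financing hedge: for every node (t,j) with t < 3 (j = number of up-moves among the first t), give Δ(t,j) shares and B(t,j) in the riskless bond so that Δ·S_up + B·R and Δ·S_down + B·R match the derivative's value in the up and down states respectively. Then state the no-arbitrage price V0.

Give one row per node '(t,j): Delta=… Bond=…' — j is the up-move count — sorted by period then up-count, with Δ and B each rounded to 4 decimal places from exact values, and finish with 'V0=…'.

(0,0): Delta=1.0000 Bond=-246.6561
(1,0): Delta=1.0000 Bond=-249.1226
(1,1): Delta=1.0000 Bond=-249.1226
(2,0): Delta=1.0000 Bond=-251.6139
(2,1): Delta=1.0000 Bond=-251.6139
(2,2): Delta=1.0000 Bond=-251.6139
V0=-75.6561

Risk-neutral probability p* = (R−d)/(u−d) = (1.01−0.79)/(1.29−0.79) = 0.4400.
Terminal values V(3,·): V(3,0)=-169.8203, V(3,1)=-116.4598, V(3,2)=-29.3267, V(3,3)=112.9538
Node (2,0) S=106.7211: V=(p*·-116.4598+(1−p*)·-169.8203)/1.01=-144.8928; Δ=(-116.4598−-169.8203)/(137.6702−84.3097)=1.0000; B=V−Δ·S=-251.6139
Node (2,1) S=174.2661: V=(p*·-29.3267+(1−p*)·-116.4598)/1.01=-77.3478; Δ=(-29.3267−-116.4598)/(224.8033−137.6702)=1.0000; B=V−Δ·S=-251.6139
Node (2,2) S=284.5611: V=(p*·112.9538+(1−p*)·-29.3267)/1.01=32.9472; Δ=(112.9538−-29.3267)/(367.0838−224.8033)=1.0000; B=V−Δ·S=-251.6139
Node (1,0) S=135.0900: V=(p*·-77.3478+(1−p*)·-144.8928)/1.01=-114.0326; Δ=(-77.3478−-144.8928)/(174.2661−106.7211)=1.0000; B=V−Δ·S=-249.1226
Node (1,1) S=220.5900: V=(p*·32.9472+(1−p*)·-77.3478)/1.01=-28.5326; Δ=(32.9472−-77.3478)/(284.5611−174.2661)=1.0000; B=V−Δ·S=-249.1226
Node (0,0) S=171.0000: V=(p*·-28.5326+(1−p*)·-114.0326)/1.01=-75.6561; Δ=(-28.5326−-114.0326)/(220.5900−135.0900)=1.0000; B=V−Δ·S=-246.6561
Self-financing check: at every node Δ·S+B equals the discounted successor values.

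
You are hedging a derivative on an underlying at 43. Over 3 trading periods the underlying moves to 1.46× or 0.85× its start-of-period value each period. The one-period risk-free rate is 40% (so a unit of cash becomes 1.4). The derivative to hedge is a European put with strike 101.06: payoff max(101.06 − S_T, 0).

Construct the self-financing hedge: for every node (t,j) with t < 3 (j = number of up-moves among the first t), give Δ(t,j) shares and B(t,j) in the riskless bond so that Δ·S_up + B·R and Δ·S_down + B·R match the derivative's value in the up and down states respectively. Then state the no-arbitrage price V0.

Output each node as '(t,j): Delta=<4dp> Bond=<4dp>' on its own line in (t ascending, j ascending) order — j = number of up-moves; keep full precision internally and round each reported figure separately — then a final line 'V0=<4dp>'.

(0,0): Delta=-0.4819 Bond=23.3044
(1,0): Delta=-1.0000 Bond=51.5612
(1,1): Delta=-0.4490 Bond=30.5605
(2,0): Delta=-1.0000 Bond=72.1857
(2,1): Delta=-1.0000 Bond=72.1857
(2,2): Delta=-0.4140 Bond=39.5773
V0=2.5810

Risk-neutral probability p* = (R−d)/(u−d) = (1.4−0.85)/(1.46−0.85) = 0.9016.
Payoff layer (t=3): V(3,0)=74.6526, V(3,1)=55.7015, V(3,2)=23.1500, V(3,3)=0.0000
  t=2,j=0: stock 31.0675 → up 45.3585 (V=55.7015), down 26.4074 (V=74.6526). Price 41.1182; hedge Δ=-1.0000, bond B=72.1857.
  t=2,j=1: stock 53.3630 → up 77.9100 (V=23.1500), down 45.3586 (V=55.7015). Price 18.8227; hedge Δ=-1.0000, bond B=72.1857.
  t=2,j=2: stock 91.6588 → up 133.8218 (V=0.0000), down 77.9100 (V=23.1500). Price 1.6265; hedge Δ=-0.4140, bond B=39.5773.
  t=1,j=0: stock 36.5500 → up 53.3630 (V=18.8227), down 31.0675 (V=41.1182). Price 15.0112; hedge Δ=-1.0000, bond B=51.5612.
  t=1,j=1: stock 62.7800 → up 91.6588 (V=1.6265), down 53.3630 (V=18.8227). Price 2.3699; hedge Δ=-0.4490, bond B=30.5605.
  t=0,j=0: stock 43.0000 → up 62.7800 (V=2.3699), down 36.5500 (V=15.0112). Price 2.5810; hedge Δ=-0.4819, bond B=23.3044.
Root portfolio cost Δ·43+B reproduces V0=2.5810.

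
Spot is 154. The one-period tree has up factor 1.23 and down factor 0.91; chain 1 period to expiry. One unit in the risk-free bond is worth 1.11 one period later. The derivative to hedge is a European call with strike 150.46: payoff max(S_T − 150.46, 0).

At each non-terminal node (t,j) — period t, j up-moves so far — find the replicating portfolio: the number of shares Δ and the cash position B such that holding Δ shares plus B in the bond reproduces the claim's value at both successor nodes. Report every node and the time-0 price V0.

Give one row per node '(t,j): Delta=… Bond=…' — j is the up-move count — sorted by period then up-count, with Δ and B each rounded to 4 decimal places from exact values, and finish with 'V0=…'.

(0,0): Delta=0.7906 Bond=-99.8131
V0=21.9369

The replicating-portfolio and risk-neutral prices coincide; use p* = (1.11−0.91)/(1.23−0.91) = 0.6250 for the latter.
Payoff layer (t=1): V(1,0)=0.0000, V(1,1)=38.9600
  t=0,j=0: stock 154.0000 → up 189.4200 (V=38.9600), down 140.1400 (V=0.0000). Price 21.9369; hedge Δ=0.7906, bond B=-99.8131.
Self-financing check: at every node Δ·S+B equals the discounted successor values.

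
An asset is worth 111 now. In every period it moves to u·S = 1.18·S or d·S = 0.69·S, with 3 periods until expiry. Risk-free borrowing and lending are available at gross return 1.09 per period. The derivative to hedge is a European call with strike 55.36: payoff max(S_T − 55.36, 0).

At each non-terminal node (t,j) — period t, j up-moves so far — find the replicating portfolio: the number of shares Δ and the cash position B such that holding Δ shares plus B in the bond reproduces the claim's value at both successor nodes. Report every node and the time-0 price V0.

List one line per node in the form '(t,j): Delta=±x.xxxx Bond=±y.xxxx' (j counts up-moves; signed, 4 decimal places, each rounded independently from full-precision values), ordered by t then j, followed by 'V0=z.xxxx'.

(0,0): Delta=0.9901 Bond=-41.5627
(1,0): Delta=0.9152 Bond=-39.5608
(1,1): Delta=1.0000 Bond=-46.5954
(2,0): Delta=0.2703 Bond=-9.0427
(2,1): Delta=1.0000 Bond=-50.7890
(2,2): Delta=1.0000 Bond=-50.7890
V0=68.3423

The replicating-portfolio and risk-neutral prices coincide; use p* = (1.09−0.69)/(1.18−0.69) = 0.8163 for the latter.
Payoff layer (t=3): V(3,0)=0.0000, V(3,1)=6.9996, V(3,2)=51.2839, V(3,3)=127.0166
  t=2,j=0: stock 52.8471 → up 62.3596 (V=6.9996), down 36.4645 (V=0.0000). Price 5.2421; hedge Δ=0.2703, bond B=-9.0427.
  t=2,j=1: stock 90.3762 → up 106.6439 (V=51.2839), down 62.3596 (V=6.9996). Price 39.5872; hedge Δ=1.0000, bond B=-50.7890.
  t=2,j=2: stock 154.5564 → up 182.3766 (V=127.0166), down 106.6439 (V=51.2839). Price 103.7674; hedge Δ=1.0000, bond B=-50.7890.
  t=1,j=0: stock 76.5900 → up 90.3762 (V=39.5872), down 52.8471 (V=5.2421). Price 30.5311; hedge Δ=0.9152, bond B=-39.5608.
  t=1,j=1: stock 130.9800 → up 154.5564 (V=103.7674), down 90.3762 (V=39.5872). Price 84.3846; hedge Δ=1.0000, bond B=-46.5954.
  t=0,j=0: stock 111.0000 → up 130.9800 (V=84.3846), down 76.5900 (V=30.5311). Price 68.3423; hedge Δ=0.9901, bond B=-41.5627.
Check: Δ(0,0)·S0 + B(0,0) = 68.3423 = V0.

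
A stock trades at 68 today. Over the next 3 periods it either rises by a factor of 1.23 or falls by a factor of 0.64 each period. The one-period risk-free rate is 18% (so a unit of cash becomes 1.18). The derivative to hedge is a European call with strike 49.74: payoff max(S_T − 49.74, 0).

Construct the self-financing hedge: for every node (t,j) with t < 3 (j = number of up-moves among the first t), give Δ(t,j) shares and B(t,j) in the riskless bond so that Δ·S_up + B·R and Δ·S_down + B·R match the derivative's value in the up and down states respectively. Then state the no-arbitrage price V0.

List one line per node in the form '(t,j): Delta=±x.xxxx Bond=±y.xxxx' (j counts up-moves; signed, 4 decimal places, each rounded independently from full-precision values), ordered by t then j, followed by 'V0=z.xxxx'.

Under the risk-neutral measure, an up-move has probability p* = (R−d)/(u−d) = 0.9153 and values discount at R = 1.18.
At expiry t=3: V(3,0)=0.0000, V(3,1)=0.0000, V(3,2)=16.1014, V(3,3)=76.7990
Node (2,0) S=27.8528: V=(p*·0.0000+(1−p*)·0.0000)/1.18=0.0000; Δ=(0.0000−0.0000)/(34.2589−17.8258)=0.0000; B=V−Δ·S=0.0000
Node (2,1) S=53.5296: V=(p*·16.1014+(1−p*)·0.0000)/1.18=12.4889; Δ=(16.1014−0.0000)/(65.8414−34.2589)=0.5098; B=V−Δ·S=-14.8016
Node (2,2) S=102.8772: V=(p*·76.7990+(1−p*)·16.1014)/1.18=60.7247; Δ=(76.7990−16.1014)/(126.5390−65.8414)=1.0000; B=V−Δ·S=-42.1525
Node (1,0) S=43.5200: V=(p*·12.4889+(1−p*)·0.0000)/1.18=9.6869; Δ=(12.4889−0.0000)/(53.5296−27.8528)=0.4864; B=V−Δ·S=-11.4807
Node (1,1) S=83.6400: V=(p*·60.7247+(1−p*)·12.4889)/1.18=47.9974; Δ=(60.7247−12.4889)/(102.8772−53.5296)=0.9775; B=V−Δ·S=-33.7582
Node (0,0) S=68.0000: V=(p*·47.9974+(1−p*)·9.6869)/1.18=37.9243; Δ=(47.9974−9.6869)/(83.6400−43.5200)=0.9549; B=V−Δ·S=-27.0087
Root portfolio cost Δ·68+B reproduces V0=37.9243.

(0,0): Delta=0.9549 Bond=-27.0087
(1,0): Delta=0.4864 Bond=-11.4807
(1,1): Delta=0.9775 Bond=-33.7582
(2,0): Delta=0.0000 Bond=0.0000
(2,1): Delta=0.5098 Bond=-14.8016
(2,2): Delta=1.0000 Bond=-42.1525
V0=37.9243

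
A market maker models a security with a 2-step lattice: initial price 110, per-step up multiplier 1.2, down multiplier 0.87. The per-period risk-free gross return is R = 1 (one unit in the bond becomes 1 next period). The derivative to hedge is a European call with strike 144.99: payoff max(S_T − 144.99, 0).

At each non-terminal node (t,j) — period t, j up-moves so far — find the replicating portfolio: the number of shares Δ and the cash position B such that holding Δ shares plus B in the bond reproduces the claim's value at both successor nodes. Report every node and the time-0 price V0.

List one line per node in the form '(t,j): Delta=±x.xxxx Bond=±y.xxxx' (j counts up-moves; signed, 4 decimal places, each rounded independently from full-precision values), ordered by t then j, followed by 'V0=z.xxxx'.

Risk-neutral probability p* = (R−d)/(u−d) = (1−0.87)/(1.2−0.87) = 0.3939.
Terminal values V(2,·): V(2,0)=0.0000, V(2,1)=0.0000, V(2,2)=13.4100
  t=1,j=0: stock 95.7000 → up 114.8400 (V=0.0000), down 83.2590 (V=0.0000). Price 0.0000; hedge Δ=0.0000, bond B=0.0000.
  t=1,j=1: stock 132.0000 → up 158.4000 (V=13.4100), down 114.8400 (V=0.0000). Price 5.2827; hedge Δ=0.3079, bond B=-35.3536.
  t=0,j=0: stock 110.0000 → up 132.0000 (V=5.2827), down 95.7000 (V=0.0000). Price 2.0811; hedge Δ=0.1455, bond B=-13.9272.
Self-financing check: at every node Δ·S+B equals the discounted successor values.

(0,0): Delta=0.1455 Bond=-13.9272
(1,0): Delta=0.0000 Bond=0.0000
(1,1): Delta=0.3079 Bond=-35.3536
V0=2.0811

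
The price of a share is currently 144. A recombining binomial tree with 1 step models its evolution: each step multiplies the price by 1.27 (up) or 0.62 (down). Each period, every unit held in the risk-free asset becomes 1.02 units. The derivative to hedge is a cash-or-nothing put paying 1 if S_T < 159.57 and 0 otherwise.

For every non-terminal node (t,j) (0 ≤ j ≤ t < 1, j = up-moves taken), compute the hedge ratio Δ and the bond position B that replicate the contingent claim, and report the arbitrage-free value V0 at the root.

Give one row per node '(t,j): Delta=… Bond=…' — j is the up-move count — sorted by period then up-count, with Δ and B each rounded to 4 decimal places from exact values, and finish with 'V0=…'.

(0,0): Delta=-0.0107 Bond=1.9155
V0=0.3771

Under the risk-neutral measure, an up-move has probability p* = (R−d)/(u−d) = 0.6154 and values discount at R = 1.02.
Payoff layer (t=1): V(1,0)=1.0000, V(1,1)=0.0000
(0,0): S=144.0000. Δ = (V_up−V_dn)/(S_up−S_dn) = (0.0000−1.0000)/(182.8800−89.2800) = -0.0107. V = [p*·0.0000 + (1−p*)·1.0000]/1.02 = 0.3771. B = V − Δ·S = 1.9155.
Root portfolio cost Δ·144+B reproduces V0=0.3771.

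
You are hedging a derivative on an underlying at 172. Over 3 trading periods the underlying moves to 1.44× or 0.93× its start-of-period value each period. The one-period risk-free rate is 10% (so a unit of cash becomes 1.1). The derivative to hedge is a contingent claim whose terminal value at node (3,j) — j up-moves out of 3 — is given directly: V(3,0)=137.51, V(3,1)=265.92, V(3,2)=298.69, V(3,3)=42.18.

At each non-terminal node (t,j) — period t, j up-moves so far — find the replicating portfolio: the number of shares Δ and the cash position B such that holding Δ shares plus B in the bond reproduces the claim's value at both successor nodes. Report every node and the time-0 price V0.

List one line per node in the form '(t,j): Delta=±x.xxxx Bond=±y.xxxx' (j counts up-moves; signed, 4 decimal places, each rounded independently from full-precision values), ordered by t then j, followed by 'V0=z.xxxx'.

(0,0): Delta=0.4064 Bond=100.5508
(1,0): Delta=1.0757 Bond=3.5438
(1,1): Delta=-0.4581 Bond=324.7299
(2,0): Delta=1.6925 Bond=-87.8631
(2,1): Delta=0.2790 Bond=187.4209
(2,2): Delta=-1.4102 Bond=696.7668
V0=170.4494

Risk-neutral probability p* = (R−d)/(u−d) = (1.1−0.93)/(1.44−0.93) = 0.3333.
At expiry t=3: V(3,0)=137.5100, V(3,1)=265.9200, V(3,2)=298.6900, V(3,3)=42.1800
Node (2,0) S=148.7628: V=(p*·265.9200+(1−p*)·137.5100)/1.1=163.9212; Δ=(265.9200−137.5100)/(214.2184−138.3494)=1.6925; B=V−Δ·S=-87.8631
Node (2,1) S=230.3424: V=(p*·298.6900+(1−p*)·265.9200)/1.1=251.6758; Δ=(298.6900−265.9200)/(331.6931−214.2184)=0.2790; B=V−Δ·S=187.4209
Node (2,2) S=356.6592: V=(p*·42.1800+(1−p*)·298.6900)/1.1=193.8061; Δ=(42.1800−298.6900)/(513.5892−331.6931)=-1.4102; B=V−Δ·S=696.7668
Node (1,0) S=159.9600: V=(p*·251.6758+(1−p*)·163.9212)/1.1=175.6116; Δ=(251.6758−163.9212)/(230.3424−148.7628)=1.0757; B=V−Δ·S=3.5438
Node (1,1) S=247.6800: V=(p*·193.8061+(1−p*)·251.6758)/1.1=211.2599; Δ=(193.8061−251.6758)/(356.6592−230.3424)=-0.4581; B=V−Δ·S=324.7299
Node (0,0) S=172.0000: V=(p*·211.2599+(1−p*)·175.6116)/1.1=170.4494; Δ=(211.2599−175.6116)/(247.6800−159.9600)=0.4064; B=V−Δ·S=100.5508
Check: Δ(0,0)·S0 + B(0,0) = 170.4494 = V0.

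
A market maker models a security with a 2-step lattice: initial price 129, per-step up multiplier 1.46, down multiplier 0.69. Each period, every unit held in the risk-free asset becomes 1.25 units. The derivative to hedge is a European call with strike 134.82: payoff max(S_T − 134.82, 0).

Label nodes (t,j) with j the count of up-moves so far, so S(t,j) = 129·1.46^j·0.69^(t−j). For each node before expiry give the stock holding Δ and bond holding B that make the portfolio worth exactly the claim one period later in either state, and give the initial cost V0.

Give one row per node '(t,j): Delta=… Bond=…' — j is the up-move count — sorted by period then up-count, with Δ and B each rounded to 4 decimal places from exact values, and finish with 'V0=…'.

Risk-neutral probability p* = (R−d)/(u−d) = (1.25−0.69)/(1.46−0.69) = 0.7273.
Payoff layer (t=2): V(2,0)=0.0000, V(2,1)=0.0000, V(2,2)=140.1564
(1,0): S=89.0100. Δ = (V_up−V_dn)/(S_up−S_dn) = (0.0000−0.0000)/(129.9546−61.4169) = 0.0000. V = [p*·0.0000 + (1−p*)·0.0000]/1.25 = 0.0000. B = V − Δ·S = 0.0000.
(1,1): S=188.3400. Δ = (V_up−V_dn)/(S_up−S_dn) = (140.1564−0.0000)/(274.9764−129.9546) = 0.9665. V = [p*·140.1564 + (1−p*)·0.0000]/1.25 = 81.5455. B = V − Δ·S = -100.4758.
(0,0): S=129.0000. Δ = (V_up−V_dn)/(S_up−S_dn) = (81.5455−0.0000)/(188.3400−89.0100) = 0.8210. V = [p*·81.5455 + (1−p*)·0.0000]/1.25 = 47.4447. B = V − Δ·S = -58.4586.
Self-financing check: at every node Δ·S+B equals the discounted successor values.

(0,0): Delta=0.8210 Bond=-58.4586
(1,0): Delta=0.0000 Bond=0.0000
(1,1): Delta=0.9665 Bond=-100.4758
V0=47.4447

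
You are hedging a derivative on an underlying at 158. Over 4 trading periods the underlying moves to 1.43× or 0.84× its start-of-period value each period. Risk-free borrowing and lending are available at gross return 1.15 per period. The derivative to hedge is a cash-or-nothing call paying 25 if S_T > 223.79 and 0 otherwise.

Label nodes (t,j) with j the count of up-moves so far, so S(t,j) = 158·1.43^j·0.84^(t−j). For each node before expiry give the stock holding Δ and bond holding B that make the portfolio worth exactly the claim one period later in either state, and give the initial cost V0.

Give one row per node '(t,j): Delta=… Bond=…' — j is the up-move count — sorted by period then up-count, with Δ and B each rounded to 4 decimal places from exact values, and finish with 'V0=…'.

Risk-neutral probability p* = (R−d)/(u−d) = (1.15−0.84)/(1.43−0.84) = 0.5254.
Terminal values V(4,·): V(4,0)=0.0000, V(4,1)=0.0000, V(4,2)=25.0000, V(4,3)=25.0000, V(4,4)=25.0000
(3,0): S=93.6472. Δ = (V_up−V_dn)/(S_up−S_dn) = (0.0000−0.0000)/(133.9155−78.6637) = 0.0000. V = [p*·0.0000 + (1−p*)·0.0000]/1.15 = 0.0000. B = V − Δ·S = 0.0000.
(3,1): S=159.4233. Δ = (V_up−V_dn)/(S_up−S_dn) = (25.0000−0.0000)/(227.9753−133.9155) = 0.2658. V = [p*·25.0000 + (1−p*)·0.0000]/1.15 = 11.4223. B = V − Δ·S = -30.9506.
(3,2): S=271.3991. Δ = (V_up−V_dn)/(S_up−S_dn) = (25.0000−25.0000)/(388.1008−227.9753) = 0.0000. V = [p*·25.0000 + (1−p*)·25.0000]/1.15 = 21.7391. B = V − Δ·S = 21.7391.
(3,3): S=462.0247. Δ = (V_up−V_dn)/(S_up−S_dn) = (25.0000−25.0000)/(660.6953−388.1008) = 0.0000. V = [p*·25.0000 + (1−p*)·25.0000]/1.15 = 21.7391. B = V − Δ·S = 21.7391.
(2,0): S=111.4848. Δ = (V_up−V_dn)/(S_up−S_dn) = (11.4223−0.0000)/(159.4233−93.6472) = 0.1737. V = [p*·11.4223 + (1−p*)·0.0000]/1.15 = 5.2187. B = V − Δ·S = -14.1410.
(2,1): S=189.7896. Δ = (V_up−V_dn)/(S_up−S_dn) = (21.7391−11.4223)/(271.3991−159.4233) = 0.0921. V = [p*·21.7391 + (1−p*)·11.4223]/1.15 = 14.6461. B = V − Δ·S = -2.8402.
(2,2): S=323.0942. Δ = (V_up−V_dn)/(S_up−S_dn) = (21.7391−21.7391)/(462.0247−271.3991) = 0.0000. V = [p*·21.7391 + (1−p*)·21.7391]/1.15 = 18.9036. B = V − Δ·S = 18.9036.
(1,0): S=132.7200. Δ = (V_up−V_dn)/(S_up−S_dn) = (14.6461−5.2187)/(189.7896−111.4848) = 0.1204. V = [p*·14.6461 + (1−p*)·5.2187]/1.15 = 8.8453. B = V − Δ·S = -7.1333.
(1,1): S=225.9400. Δ = (V_up−V_dn)/(S_up−S_dn) = (18.9036−14.6461)/(323.0942−189.7896) = 0.0319. V = [p*·18.9036 + (1−p*)·14.6461]/1.15 = 14.6809. B = V − Δ·S = 7.4648.
(0,0): S=158.0000. Δ = (V_up−V_dn)/(S_up−S_dn) = (14.6809−8.8453)/(225.9400−132.7200) = 0.0626. V = [p*·14.6809 + (1−p*)·8.8453]/1.15 = 10.3578. B = V − Δ·S = 0.4669.
Each (Δ,B) replicates both successor values, so the strategy is self-financing and V0 is arbitrage-free.

(0,0): Delta=0.0626 Bond=0.4669
(1,0): Delta=0.1204 Bond=-7.1333
(1,1): Delta=0.0319 Bond=7.4648
(2,0): Delta=0.1737 Bond=-14.1410
(2,1): Delta=0.0921 Bond=-2.8402
(2,2): Delta=0.0000 Bond=18.9036
(3,0): Delta=0.0000 Bond=0.0000
(3,1): Delta=0.2658 Bond=-30.9506
(3,2): Delta=0.0000 Bond=21.7391
(3,3): Delta=0.0000 Bond=21.7391
V0=10.3578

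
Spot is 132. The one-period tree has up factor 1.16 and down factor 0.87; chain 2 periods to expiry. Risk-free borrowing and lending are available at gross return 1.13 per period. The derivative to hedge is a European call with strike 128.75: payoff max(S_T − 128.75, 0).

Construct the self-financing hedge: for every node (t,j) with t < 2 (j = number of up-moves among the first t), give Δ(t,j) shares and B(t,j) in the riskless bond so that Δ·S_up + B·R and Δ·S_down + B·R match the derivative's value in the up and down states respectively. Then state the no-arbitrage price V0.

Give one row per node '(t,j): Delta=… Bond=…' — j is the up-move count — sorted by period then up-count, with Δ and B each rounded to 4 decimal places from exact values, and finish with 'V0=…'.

(0,0): Delta=0.9310 Bond=-91.4845
(1,0): Delta=0.1341 Bond=-11.8524
(1,1): Delta=1.0000 Bond=-113.9381
V0=31.4116

No-arbitrage ⇒ martingale measure with p* = (R−d)/(u−d) = 0.8966.
Terminal values V(2,·): V(2,0)=0.0000, V(2,1)=4.4644, V(2,2)=48.8692
(1,0): S=114.8400. Δ = (V_up−V_dn)/(S_up−S_dn) = (4.4644−0.0000)/(133.2144−99.9108) = 0.1341. V = [p*·4.4644 + (1−p*)·0.0000]/1.13 = 3.5421. B = V − Δ·S = -11.8524.
(1,1): S=153.1200. Δ = (V_up−V_dn)/(S_up−S_dn) = (48.8692−4.4644)/(177.6192−133.2144) = 1.0000. V = [p*·48.8692 + (1−p*)·4.4644]/1.13 = 39.1819. B = V − Δ·S = -113.9381.
(0,0): S=132.0000. Δ = (V_up−V_dn)/(S_up−S_dn) = (39.1819−3.5421)/(153.1200−114.8400) = 0.9310. V = [p*·39.1819 + (1−p*)·3.5421]/1.13 = 31.4116. B = V − Δ·S = -91.4845.
Check: Δ(0,0)·S0 + B(0,0) = 31.4116 = V0.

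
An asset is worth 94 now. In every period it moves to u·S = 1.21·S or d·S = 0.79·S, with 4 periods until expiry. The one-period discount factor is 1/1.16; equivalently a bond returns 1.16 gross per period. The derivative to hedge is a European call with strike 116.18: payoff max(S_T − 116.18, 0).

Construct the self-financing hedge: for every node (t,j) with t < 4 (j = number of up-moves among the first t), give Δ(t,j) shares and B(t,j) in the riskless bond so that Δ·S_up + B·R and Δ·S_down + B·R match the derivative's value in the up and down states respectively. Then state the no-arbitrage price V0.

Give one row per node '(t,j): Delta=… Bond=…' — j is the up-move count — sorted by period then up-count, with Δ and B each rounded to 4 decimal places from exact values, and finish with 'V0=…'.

Under the risk-neutral measure, an up-move has probability p* = (R−d)/(u−d) = 0.8810 and values discount at R = 1.16.
Terminal payoffs: V(4,0)=0.0000, V(4,1)=0.0000, V(4,2)=0.0000, V(4,3)=15.3761, V(4,4)=85.3173
(3,0): S=46.3457. Δ = (V_up−V_dn)/(S_up−S_dn) = (0.0000−0.0000)/(56.0783−36.6131) = 0.0000. V = [p*·0.0000 + (1−p*)·0.0000]/1.16 = 0.0000. B = V − Δ·S = 0.0000.
(3,1): S=70.9851. Δ = (V_up−V_dn)/(S_up−S_dn) = (0.0000−0.0000)/(85.8920−56.0783) = 0.0000. V = [p*·0.0000 + (1−p*)·0.0000]/1.16 = 0.0000. B = V − Δ·S = 0.0000.
(3,2): S=108.7241. Δ = (V_up−V_dn)/(S_up−S_dn) = (15.3761−0.0000)/(131.5561−85.8920) = 0.3367. V = [p*·15.3761 + (1−p*)·0.0000]/1.16 = 11.6773. B = V − Δ·S = -24.9325.
(3,3): S=166.5267. Δ = (V_up−V_dn)/(S_up−S_dn) = (85.3173−15.3761)/(201.4973−131.5561) = 1.0000. V = [p*·85.3173 + (1−p*)·15.3761]/1.16 = 66.3716. B = V − Δ·S = -100.1552.
(2,0): S=58.6654. Δ = (V_up−V_dn)/(S_up−S_dn) = (0.0000−0.0000)/(70.9851−46.3457) = 0.0000. V = [p*·0.0000 + (1−p*)·0.0000]/1.16 = 0.0000. B = V − Δ·S = 0.0000.
(2,1): S=89.8546. Δ = (V_up−V_dn)/(S_up−S_dn) = (11.6773−0.0000)/(108.7241−70.9851) = 0.3094. V = [p*·11.6773 + (1−p*)·0.0000]/1.16 = 8.8682. B = V − Δ·S = -18.9348.
(2,2): S=137.6254. Δ = (V_up−V_dn)/(S_up−S_dn) = (66.3716−11.6773)/(166.5267−108.7241) = 0.9462. V = [p*·66.3716 + (1−p*)·11.6773]/1.16 = 51.6037. B = V − Δ·S = -78.6208.
(1,0): S=74.2600. Δ = (V_up−V_dn)/(S_up−S_dn) = (8.8682−0.0000)/(89.8546−58.6654) = 0.2843. V = [p*·8.8682 + (1−p*)·0.0000]/1.16 = 6.7349. B = V − Δ·S = -14.3799.
(1,1): S=113.7400. Δ = (V_up−V_dn)/(S_up−S_dn) = (51.6037−8.8682)/(137.6254−89.8546) = 0.8946. V = [p*·51.6037 + (1−p*)·8.8682]/1.16 = 40.1002. B = V − Δ·S = -61.6511.
(0,0): S=94.0000. Δ = (V_up−V_dn)/(S_up−S_dn) = (40.1002−6.7349)/(113.7400−74.2600) = 0.8451. V = [p*·40.1002 + (1−p*)·6.7349]/1.16 = 31.1449. B = V − Δ·S = -48.2962.
Self-financing check: at every node Δ·S+B equals the discounted successor values.

(0,0): Delta=0.8451 Bond=-48.2962
(1,0): Delta=0.2843 Bond=-14.3799
(1,1): Delta=0.8946 Bond=-61.6511
(2,0): Delta=0.0000 Bond=0.0000
(2,1): Delta=0.3094 Bond=-18.9348
(2,2): Delta=0.9462 Bond=-78.6208
(3,0): Delta=0.0000 Bond=0.0000
(3,1): Delta=0.0000 Bond=0.0000
(3,2): Delta=0.3367 Bond=-24.9325
(3,3): Delta=1.0000 Bond=-100.1552
V0=31.1449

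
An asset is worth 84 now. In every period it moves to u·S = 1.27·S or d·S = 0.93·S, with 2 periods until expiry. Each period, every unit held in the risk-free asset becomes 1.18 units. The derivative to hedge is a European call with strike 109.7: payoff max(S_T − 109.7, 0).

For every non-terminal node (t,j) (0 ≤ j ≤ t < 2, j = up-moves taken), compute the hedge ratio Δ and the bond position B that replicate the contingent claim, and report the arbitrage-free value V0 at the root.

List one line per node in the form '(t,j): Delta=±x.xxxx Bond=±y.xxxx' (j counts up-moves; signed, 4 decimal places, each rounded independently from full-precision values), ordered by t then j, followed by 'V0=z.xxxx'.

(0,0): Delta=0.5626 Bond=-37.2430
(1,0): Delta=0.0000 Bond=0.0000
(1,1): Delta=0.7109 Bond=-59.7676
V0=10.0116

Since d<R<u, set p* = (R−d)/(u−d) = 0.7353; price each node as the discounted p*-expectation of its children.
Terminal values V(2,·): V(2,0)=0.0000, V(2,1)=0.0000, V(2,2)=25.7836
Node (1,0) S=78.1200: V=(p*·0.0000+(1−p*)·0.0000)/1.18=0.0000; Δ=(0.0000−0.0000)/(99.2124−72.6516)=0.0000; B=V−Δ·S=0.0000
Node (1,1) S=106.6800: V=(p*·25.7836+(1−p*)·0.0000)/1.18=16.0666; Δ=(25.7836−0.0000)/(135.4836−99.2124)=0.7109; B=V−Δ·S=-59.7676
Node (0,0) S=84.0000: V=(p*·16.0666+(1−p*)·0.0000)/1.18=10.0116; Δ=(16.0666−0.0000)/(106.6800−78.1200)=0.5626; B=V−Δ·S=-37.2430
Check: Δ(0,0)·S0 + B(0,0) = 10.0116 = V0.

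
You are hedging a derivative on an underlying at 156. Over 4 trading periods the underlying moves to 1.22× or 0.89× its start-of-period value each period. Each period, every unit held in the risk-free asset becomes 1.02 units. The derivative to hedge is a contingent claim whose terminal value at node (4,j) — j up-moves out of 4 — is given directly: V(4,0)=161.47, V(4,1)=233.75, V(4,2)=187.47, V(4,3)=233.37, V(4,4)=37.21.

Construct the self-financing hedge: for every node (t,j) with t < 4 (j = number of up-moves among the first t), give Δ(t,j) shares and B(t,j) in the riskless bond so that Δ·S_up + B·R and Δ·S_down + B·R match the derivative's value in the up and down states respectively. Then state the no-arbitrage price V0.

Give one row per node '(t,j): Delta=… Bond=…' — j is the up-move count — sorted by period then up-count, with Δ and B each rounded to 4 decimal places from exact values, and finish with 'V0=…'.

(0,0): Delta=-0.0557 Bond=196.5740
(1,0): Delta=0.2428 Bond=159.0692
(1,1): Delta=-0.3906 Bond=264.2538
(2,0): Delta=0.6149 Bond=116.2727
(2,1): Delta=-0.1748 Bond=232.9857
(2,2): Delta=-0.6328 Bond=325.7745
(3,0): Delta=1.9916 Bond=-32.8108
(3,1): Delta=-0.9303 Bond=351.5351
(3,2): Delta=0.6731 Bond=62.4305
(3,3): Delta=-2.0984 Bond=747.4584
V0=187.8919

The replicating-portfolio and risk-neutral prices coincide; use p* = (1.02−0.89)/(1.22−0.89) = 0.3939 for the latter.
Terminal payoffs: V(4,0)=161.4700, V(4,1)=233.7500, V(4,2)=187.4700, V(4,3)=233.3700, V(4,4)=37.2100
  t=3,j=0: stock 109.9752 → up 134.1697 (V=233.7500), down 97.8779 (V=161.4700). Price 186.2195; hedge Δ=1.9916, bond B=-32.8108.
  t=3,j=1: stock 150.7525 → up 183.9180 (V=187.4700), down 134.1697 (V=233.7500). Price 211.2926; hedge Δ=-0.9303, bond B=351.5351.
  t=3,j=2: stock 206.6495 → up 252.1123 (V=233.3700), down 183.9180 (V=187.4700). Price 201.5214; hedge Δ=0.6731, bond B=62.4305.
  t=3,j=3: stock 283.2723 → up 345.5922 (V=37.2100), down 252.1123 (V=233.3700). Price 153.0342; hedge Δ=-2.0984, bond B=747.4584.
  t=2,j=0: stock 123.5676 → up 150.7525 (V=211.2926), down 109.9752 (V=186.2195). Price 192.2518; hedge Δ=0.6149, bond B=116.2727.
  t=2,j=1: stock 169.3848 → up 206.6495 (V=201.5214), down 150.7525 (V=211.2926). Price 203.3758; hedge Δ=-0.1748, bond B=232.9857.
  t=2,j=2: stock 232.1904 → up 283.2723 (V=153.0342), down 206.6495 (V=201.5214). Price 178.8435; hedge Δ=-0.6328, bond B=325.7745.
  t=1,j=0: stock 138.8400 → up 169.3848 (V=203.3758), down 123.5676 (V=192.2518). Price 192.7784; hedge Δ=0.2428, bond B=159.0692.
  t=1,j=1: stock 190.3200 → up 232.1904 (V=178.8435), down 169.3848 (V=203.3758). Price 189.9133; hedge Δ=-0.3906, bond B=264.2538.
  t=0,j=0: stock 156.0000 → up 190.3200 (V=189.9133), down 138.8400 (V=192.7784). Price 187.8919; hedge Δ=-0.0557, bond B=196.5740.
Check: Δ(0,0)·S0 + B(0,0) = 187.8919 = V0.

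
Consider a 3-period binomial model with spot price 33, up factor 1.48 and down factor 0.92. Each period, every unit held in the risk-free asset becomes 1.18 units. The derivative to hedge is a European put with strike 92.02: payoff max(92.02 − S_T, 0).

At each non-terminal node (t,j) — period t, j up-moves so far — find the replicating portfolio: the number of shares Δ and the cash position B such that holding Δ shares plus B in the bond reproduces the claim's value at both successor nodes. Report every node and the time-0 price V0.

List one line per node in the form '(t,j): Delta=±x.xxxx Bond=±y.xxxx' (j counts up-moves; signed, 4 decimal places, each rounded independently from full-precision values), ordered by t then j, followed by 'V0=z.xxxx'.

The replicating-portfolio and risk-neutral prices coincide; use p* = (1.18−0.92)/(1.48−0.92) = 0.4643 for the latter.
Terminal payoffs: V(3,0)=66.3233, V(3,1)=50.6818, V(3,2)=25.5195, V(3,3)=0.0000
(2,0): S=27.9312. Δ = (V_up−V_dn)/(S_up−S_dn) = (50.6818−66.3233)/(41.3382−25.6967) = -1.0000. V = [p*·50.6818 + (1−p*)·66.3233]/1.18 = 50.0519. B = V − Δ·S = 77.9831.
(2,1): S=44.9328. Δ = (V_up−V_dn)/(S_up−S_dn) = (25.5195−50.6818)/(66.5005−41.3382) = -1.0000. V = [p*·25.5195 + (1−p*)·50.6818]/1.18 = 33.0503. B = V − Δ·S = 77.9831.
(2,2): S=72.2832. Δ = (V_up−V_dn)/(S_up−S_dn) = (0.0000−25.5195)/(106.9791−66.5005) = -0.6304. V = [p*·0.0000 + (1−p*)·25.5195]/1.18 = 11.5857. B = V − Δ·S = 57.1562.
(1,0): S=30.3600. Δ = (V_up−V_dn)/(S_up−S_dn) = (33.0503−50.0519)/(44.9328−27.9312) = -1.0000. V = [p*·33.0503 + (1−p*)·50.0519]/1.18 = 35.7273. B = V − Δ·S = 66.0873.
(1,1): S=48.8400. Δ = (V_up−V_dn)/(S_up−S_dn) = (11.5857−33.0503)/(72.2832−44.9328) = -0.7848. V = [p*·11.5857 + (1−p*)·33.0503]/1.18 = 19.5632. B = V − Δ·S = 57.8927.
(0,0): S=33.0000. Δ = (V_up−V_dn)/(S_up−S_dn) = (19.5632−35.7273)/(48.8400−30.3600) = -0.8747. V = [p*·19.5632 + (1−p*)·35.7273]/1.18 = 23.9174. B = V − Δ·S = 52.7819.
Self-financing check: at every node Δ·S+B equals the discounted successor values.

(0,0): Delta=-0.8747 Bond=52.7819
(1,0): Delta=-1.0000 Bond=66.0873
(1,1): Delta=-0.7848 Bond=57.8927
(2,0): Delta=-1.0000 Bond=77.9831
(2,1): Delta=-1.0000 Bond=77.9831
(2,2): Delta=-0.6304 Bond=57.1562
V0=23.9174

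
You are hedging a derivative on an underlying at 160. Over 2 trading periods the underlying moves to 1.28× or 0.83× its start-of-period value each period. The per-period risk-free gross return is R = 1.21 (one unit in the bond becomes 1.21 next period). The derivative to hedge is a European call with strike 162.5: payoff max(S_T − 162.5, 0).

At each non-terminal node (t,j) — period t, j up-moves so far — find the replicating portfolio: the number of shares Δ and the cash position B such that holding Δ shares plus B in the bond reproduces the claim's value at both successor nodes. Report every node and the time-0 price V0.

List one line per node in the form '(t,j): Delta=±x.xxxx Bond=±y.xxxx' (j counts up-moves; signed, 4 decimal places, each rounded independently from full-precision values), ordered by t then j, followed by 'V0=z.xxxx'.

Since d<R<u, set p* = (R−d)/(u−d) = 0.8444; price each node as the discounted p*-expectation of its children.
Payoff layer (t=2): V(2,0)=0.0000, V(2,1)=7.4840, V(2,2)=99.6440
Node (1,0) S=132.8000: V=(p*·7.4840+(1−p*)·0.0000)/1.21=5.2230; Δ=(7.4840−0.0000)/(169.9840−110.2240)=0.1252; B=V−Δ·S=-11.4081
Node (1,1) S=204.8000: V=(p*·99.6440+(1−p*)·7.4840)/1.21=70.5025; Δ=(99.6440−7.4840)/(262.1440−169.9840)=1.0000; B=V−Δ·S=-134.2975
Node (0,0) S=160.0000: V=(p*·70.5025+(1−p*)·5.2230)/1.21=49.8743; Δ=(70.5025−5.2230)/(204.8000−132.8000)=0.9067; B=V−Δ·S=-95.1912
Check: Δ(0,0)·S0 + B(0,0) = 49.8743 = V0.

(0,0): Delta=0.9067 Bond=-95.1912
(1,0): Delta=0.1252 Bond=-11.4081
(1,1): Delta=1.0000 Bond=-134.2975
V0=49.8743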